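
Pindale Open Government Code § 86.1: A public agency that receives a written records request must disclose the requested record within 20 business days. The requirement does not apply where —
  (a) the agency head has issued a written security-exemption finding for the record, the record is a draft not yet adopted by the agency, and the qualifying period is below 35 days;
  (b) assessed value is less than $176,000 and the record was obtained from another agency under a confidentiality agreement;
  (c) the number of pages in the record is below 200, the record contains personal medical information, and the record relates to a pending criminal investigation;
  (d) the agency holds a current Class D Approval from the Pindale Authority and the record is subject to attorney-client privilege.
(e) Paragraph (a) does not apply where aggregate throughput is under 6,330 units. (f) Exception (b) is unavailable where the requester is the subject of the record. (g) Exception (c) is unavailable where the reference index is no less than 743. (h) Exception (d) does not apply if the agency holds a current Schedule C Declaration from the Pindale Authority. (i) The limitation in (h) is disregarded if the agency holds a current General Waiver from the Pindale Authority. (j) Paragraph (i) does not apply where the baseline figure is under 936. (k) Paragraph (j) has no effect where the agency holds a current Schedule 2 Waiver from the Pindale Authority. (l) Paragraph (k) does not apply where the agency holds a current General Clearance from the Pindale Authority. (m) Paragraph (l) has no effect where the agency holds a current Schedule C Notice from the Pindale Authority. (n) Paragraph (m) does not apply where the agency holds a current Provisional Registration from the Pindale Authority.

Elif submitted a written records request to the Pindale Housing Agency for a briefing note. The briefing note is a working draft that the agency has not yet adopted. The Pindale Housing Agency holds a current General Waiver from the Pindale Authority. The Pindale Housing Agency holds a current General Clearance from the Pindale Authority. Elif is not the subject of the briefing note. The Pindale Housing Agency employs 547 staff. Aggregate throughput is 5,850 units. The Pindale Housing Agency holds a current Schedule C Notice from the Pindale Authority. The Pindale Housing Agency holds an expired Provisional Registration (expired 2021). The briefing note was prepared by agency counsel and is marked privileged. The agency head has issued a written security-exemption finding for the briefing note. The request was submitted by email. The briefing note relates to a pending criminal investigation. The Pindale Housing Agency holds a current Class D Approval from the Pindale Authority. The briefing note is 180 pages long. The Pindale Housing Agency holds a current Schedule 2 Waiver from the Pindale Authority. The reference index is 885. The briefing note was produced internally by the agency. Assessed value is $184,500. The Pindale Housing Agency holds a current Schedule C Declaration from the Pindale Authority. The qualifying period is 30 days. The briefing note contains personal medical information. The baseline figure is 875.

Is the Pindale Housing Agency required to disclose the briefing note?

No — exception (d) applies; the Pindale Housing Agency is not required to disclose the briefing note.

All of (a)'s requirements are met (a written security-exemption finding has been issued; the briefing note is an unadopted draft; the qualifying period is 30 days, below the 35 days limit). Turning to paragraph (e): (e) operates against (a): aggregate throughput is 5,850 units, under the 6,330 units limit. So (a) is unavailable.
Exception (b) fails — assessed value is $184,500, not less than $176,000.
Exception (c): the number of pages in the record is 180, below the 200 limit; the briefing note contains personal medical information; the briefing note relates to a pending investigation — every condition holds. But: (g) operates — the reference index is 885, meeting the 743 threshold. So (c) is unavailable.
Exception (d) is satisfied on its face — a current Class D Approval is held; the briefing note is privileged. Applying paragraphs (h)–(n): (h) operates (a current Schedule C Declaration is held), but is itself disapplied by (i): (i) applies — a current General Waiver is held. (j) applies (the baseline figure is 875, under the 936 limit), but yields to (k): (k) operates against (j): a current Schedule 2 Waiver is held. (l) would limit (k) — a current General Clearance is held — but (m) sets (l) aside: (m) operates against (l): a current Schedule C Notice is held. (n), which would lift (m), is not engaged — no current Provisional Registration is held. (d) remains available.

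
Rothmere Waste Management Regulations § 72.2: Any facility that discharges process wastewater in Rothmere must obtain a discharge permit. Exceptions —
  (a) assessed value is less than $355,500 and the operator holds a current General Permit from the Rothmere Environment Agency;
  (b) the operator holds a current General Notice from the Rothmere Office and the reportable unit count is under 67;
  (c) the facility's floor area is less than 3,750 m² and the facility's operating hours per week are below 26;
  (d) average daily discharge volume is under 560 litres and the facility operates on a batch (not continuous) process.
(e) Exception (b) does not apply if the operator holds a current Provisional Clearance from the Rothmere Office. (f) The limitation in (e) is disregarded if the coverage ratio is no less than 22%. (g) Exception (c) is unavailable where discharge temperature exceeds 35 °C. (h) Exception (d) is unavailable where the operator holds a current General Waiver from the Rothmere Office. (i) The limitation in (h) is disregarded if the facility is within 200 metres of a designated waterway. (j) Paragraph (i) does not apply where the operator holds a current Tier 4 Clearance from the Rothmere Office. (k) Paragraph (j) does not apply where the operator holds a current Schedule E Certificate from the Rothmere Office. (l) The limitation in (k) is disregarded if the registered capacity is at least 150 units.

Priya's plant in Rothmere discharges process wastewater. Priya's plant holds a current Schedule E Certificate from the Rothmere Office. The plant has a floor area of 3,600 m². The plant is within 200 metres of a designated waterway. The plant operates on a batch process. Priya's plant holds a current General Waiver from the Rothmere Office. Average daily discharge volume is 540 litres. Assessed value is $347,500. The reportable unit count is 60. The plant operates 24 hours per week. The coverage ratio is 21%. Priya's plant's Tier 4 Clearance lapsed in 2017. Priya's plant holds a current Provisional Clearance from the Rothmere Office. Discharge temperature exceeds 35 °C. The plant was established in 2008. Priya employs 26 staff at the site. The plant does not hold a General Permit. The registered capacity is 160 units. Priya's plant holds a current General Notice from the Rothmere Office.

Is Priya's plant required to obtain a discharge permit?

No — exception (d) applies; Priya's plant is not required to obtain a discharge permit.

Exception (a) does not apply: no General Permit is held.
All of (b)'s requirements are met (a current General Notice is held; the reportable unit count is 60, under the 67 limit). However, paragraphs (e)–(f) must be considered: (e) applies — a current Provisional Clearance is held. (f) does not operate here (the coverage ratio is 21%, short of 22%), so (e) stands. (b) is therefore removed.
Exception (c)'s conditions are all satisfied: the facility's floor area is 3,600 m², less than the 3,750 m² limit; the facility's operating hours per week are 24, below the 26 limit. Turning to paragraph (g): (g) operates against (c): discharge temperature exceeds 35 °C. So (c) is unavailable.
Exception (d): average daily discharge volume is 540 litres, under the 560 litres limit; the facility operates on a batch process — every condition holds. Applying paragraphs (h)–(l): (h) would limit (d) — a current General Waiver is held — but (i) sets (h) aside: (i) is triggered — the plant is within 200 m of a designated waterway. (j), which would lift (i), is not triggered — no current Tier 4 Clearance is held. (d) remains available.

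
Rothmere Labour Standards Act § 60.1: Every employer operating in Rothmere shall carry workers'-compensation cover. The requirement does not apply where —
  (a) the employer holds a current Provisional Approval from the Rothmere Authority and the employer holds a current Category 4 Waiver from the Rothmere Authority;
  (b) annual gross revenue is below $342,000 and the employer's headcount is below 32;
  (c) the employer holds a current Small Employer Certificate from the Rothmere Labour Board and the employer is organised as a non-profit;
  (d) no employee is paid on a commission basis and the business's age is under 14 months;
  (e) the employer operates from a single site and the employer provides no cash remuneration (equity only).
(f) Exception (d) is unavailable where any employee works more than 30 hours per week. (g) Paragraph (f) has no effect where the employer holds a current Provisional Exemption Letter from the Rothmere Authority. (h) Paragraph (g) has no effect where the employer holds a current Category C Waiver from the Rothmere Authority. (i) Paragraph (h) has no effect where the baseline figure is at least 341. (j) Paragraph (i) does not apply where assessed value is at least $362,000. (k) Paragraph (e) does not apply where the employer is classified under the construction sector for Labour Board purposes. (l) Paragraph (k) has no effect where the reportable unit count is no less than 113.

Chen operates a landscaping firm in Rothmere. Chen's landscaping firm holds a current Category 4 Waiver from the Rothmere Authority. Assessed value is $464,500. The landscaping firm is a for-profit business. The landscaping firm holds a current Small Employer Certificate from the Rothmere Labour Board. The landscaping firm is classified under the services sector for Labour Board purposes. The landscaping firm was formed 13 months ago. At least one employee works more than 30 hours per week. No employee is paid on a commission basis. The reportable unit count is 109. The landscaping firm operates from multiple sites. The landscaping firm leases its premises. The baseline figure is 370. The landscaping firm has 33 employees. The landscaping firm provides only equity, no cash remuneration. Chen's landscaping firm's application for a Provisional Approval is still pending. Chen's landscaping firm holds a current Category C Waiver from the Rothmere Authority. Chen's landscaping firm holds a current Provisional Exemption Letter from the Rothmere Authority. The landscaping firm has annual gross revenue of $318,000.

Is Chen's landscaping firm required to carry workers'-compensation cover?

Exception (a) requires that the employer holds a current Provisional Approval from the Rothmere Authority; but there is no Provisional Approval in force, so (a) is unavailable.
Exception (b) does not apply: the employer's headcount is 33, not below 32.
Exception (c) fails — the employer is for-profit.
Exception (d) is satisfied on its face — no employee is paid on commission; the business's age is 13 months, under the 14 months limit. But: (f) applies — at least one employee exceeds 30 hours/week. (g) would limit (f) — a current Provisional Exemption Letter is held — but (h) sets (g) aside: (h) operates — a current Category C Waiver is held. (i) is triggered (the baseline figure is 370, meeting the 341 threshold), but is displaced by (j): (j) operates — assessed value is $464,500, meeting the $362,000 threshold. Exception (d) does not apply.
Exception (e) requires that the employer operates from a single site; but the employer operates from multiple sites, so (e) is unavailable.
No exception applies. The general rule governs.

Yes — Chen's landscaping firm must carry workers'-compensation cover.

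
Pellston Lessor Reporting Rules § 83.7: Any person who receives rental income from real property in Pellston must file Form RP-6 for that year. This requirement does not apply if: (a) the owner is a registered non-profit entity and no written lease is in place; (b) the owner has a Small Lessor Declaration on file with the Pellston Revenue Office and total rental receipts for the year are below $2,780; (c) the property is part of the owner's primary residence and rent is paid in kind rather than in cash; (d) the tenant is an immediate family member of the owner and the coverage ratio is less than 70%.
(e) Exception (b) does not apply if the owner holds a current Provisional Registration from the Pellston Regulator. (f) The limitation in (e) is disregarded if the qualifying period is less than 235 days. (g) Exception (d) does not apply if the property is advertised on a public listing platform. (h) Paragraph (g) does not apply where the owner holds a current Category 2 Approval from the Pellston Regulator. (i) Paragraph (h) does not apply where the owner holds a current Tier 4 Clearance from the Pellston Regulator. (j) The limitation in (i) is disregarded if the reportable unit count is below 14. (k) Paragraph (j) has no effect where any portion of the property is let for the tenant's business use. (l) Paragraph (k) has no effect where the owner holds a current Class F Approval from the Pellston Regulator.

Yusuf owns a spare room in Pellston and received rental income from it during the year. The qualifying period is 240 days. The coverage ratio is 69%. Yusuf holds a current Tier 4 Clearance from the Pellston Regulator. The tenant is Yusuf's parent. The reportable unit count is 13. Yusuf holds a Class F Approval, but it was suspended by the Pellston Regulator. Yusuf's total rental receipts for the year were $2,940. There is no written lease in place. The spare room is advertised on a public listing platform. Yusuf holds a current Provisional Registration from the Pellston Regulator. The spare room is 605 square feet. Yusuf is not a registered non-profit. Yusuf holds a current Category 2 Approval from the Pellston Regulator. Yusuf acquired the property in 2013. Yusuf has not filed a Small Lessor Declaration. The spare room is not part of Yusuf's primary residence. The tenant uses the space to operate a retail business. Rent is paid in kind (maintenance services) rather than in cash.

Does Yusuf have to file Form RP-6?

Exception (a) does not apply: Yusuf is not a registered non-profit.
Exception (b) requires that the owner has a Small Lessor Declaration on file with the Pellston Revenue Office; but no Small Lessor Declaration is on file, so (b) is unavailable.
Exception (c) requires that the property is part of the owner's primary residence; but the spare room is not part of the primary residence, so (c) is unavailable.
All of (d)'s requirements are met (the tenant is an immediate family member; the coverage ratio is 69%, less than the 70% limit). But: (g) operates against (d): the property is publicly advertised. (h) is triggered (a current Category 2 Approval is held), but is set aside by (i): (i) is triggered — a current Tier 4 Clearance is held. (j) applies (the reportable unit count is 13, below the 14 limit), but is displaced by (k): (k) operates against (j): the space is let for business use. (l) is not engaged (no current Class F Approval is held), so (k) stands. (d) is therefore removed.
No exception displaces § 83.7.

Yes — Yusuf must file Form RP-6.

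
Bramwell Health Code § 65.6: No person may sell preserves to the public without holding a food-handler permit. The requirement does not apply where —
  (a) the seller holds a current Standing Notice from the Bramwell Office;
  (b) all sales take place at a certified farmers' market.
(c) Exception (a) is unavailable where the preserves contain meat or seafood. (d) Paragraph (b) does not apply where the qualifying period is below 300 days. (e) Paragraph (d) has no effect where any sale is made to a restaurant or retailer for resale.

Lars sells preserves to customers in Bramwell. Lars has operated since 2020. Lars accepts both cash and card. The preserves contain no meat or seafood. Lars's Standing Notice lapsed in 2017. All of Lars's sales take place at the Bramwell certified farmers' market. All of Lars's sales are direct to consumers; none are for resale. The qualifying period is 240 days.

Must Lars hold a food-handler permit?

Exception (a) does not apply: there is no Standing Notice in force.
Exception (b) is satisfied on its face — all sales are at a certified farmers' market. But: (d) applies — the qualifying period is 240 days, below the 300 days limit. (e) is inapplicable (no sales are for resale), so (d) stands. So (b) is unavailable.
Every exception is unavailable, so the rule governs.

Yes — Lars must hold a food-handler permit.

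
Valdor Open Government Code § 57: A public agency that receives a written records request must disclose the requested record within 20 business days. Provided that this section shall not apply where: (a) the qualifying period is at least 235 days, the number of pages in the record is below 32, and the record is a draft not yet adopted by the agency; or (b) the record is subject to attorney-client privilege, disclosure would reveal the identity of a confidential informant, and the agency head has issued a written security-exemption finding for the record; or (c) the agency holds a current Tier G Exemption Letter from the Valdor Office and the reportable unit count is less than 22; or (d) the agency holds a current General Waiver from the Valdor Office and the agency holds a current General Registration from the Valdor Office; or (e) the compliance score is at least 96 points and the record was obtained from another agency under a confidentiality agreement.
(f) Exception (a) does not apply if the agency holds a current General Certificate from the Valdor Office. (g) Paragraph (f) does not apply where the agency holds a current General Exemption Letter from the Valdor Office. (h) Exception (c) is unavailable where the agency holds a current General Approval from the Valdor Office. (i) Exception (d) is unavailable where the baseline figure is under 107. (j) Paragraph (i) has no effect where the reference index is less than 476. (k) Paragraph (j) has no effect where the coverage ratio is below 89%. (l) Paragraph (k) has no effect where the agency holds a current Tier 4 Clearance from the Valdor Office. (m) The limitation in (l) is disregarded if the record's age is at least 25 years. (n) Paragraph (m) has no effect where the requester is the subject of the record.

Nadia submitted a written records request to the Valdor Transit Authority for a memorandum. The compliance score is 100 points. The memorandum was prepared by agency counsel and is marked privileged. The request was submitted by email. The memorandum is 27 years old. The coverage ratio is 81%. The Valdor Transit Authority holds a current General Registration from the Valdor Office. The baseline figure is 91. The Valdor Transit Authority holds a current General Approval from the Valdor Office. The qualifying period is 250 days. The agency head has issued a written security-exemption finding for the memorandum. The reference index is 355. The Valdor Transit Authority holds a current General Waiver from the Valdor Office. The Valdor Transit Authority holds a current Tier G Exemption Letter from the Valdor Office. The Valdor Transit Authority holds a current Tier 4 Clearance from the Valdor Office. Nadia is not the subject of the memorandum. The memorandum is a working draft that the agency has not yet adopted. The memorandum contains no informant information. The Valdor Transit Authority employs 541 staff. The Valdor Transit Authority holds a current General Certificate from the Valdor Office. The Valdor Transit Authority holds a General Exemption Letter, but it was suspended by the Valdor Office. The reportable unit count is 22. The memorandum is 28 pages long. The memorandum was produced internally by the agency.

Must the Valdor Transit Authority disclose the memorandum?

Exception (a): the qualifying period is 250 days, meeting the 235 days threshold; the number of pages in the record is 28, below the 32 limit; the memorandum is an unadopted draft — every condition holds. But: (f) is engaged — a current General Certificate is held. (g) is not triggered (no current General Exemption Letter is held), so (f) stands. Exception (a) does not apply.
Exception (b) fails — the memorandum contains no informant information.
Exception (c) fails — the reportable unit count is 22, not less than 22.
Exception (d) is satisfied on its face — a current General Waiver is held; a current General Registration is held. Turning to paragraphs (i)–(n): (i) operates against (d): the baseline figure is 91, under the 107 limit. (j) is engaged (the reference index is 355, less than the 476 limit), but is displaced by (k): (k) is triggered — the coverage ratio is 81%, below the 89% limit. (l) is triggered (a current Tier 4 Clearance is held), but yields to (m): (m) operates against (l): the record's age is 27 years, meeting the 25 years threshold. (n), which would lift (m), does not operate here — Nadia is not the subject of the memorandum. So (d) is unavailable.
Exception (e) requires that the record was obtained from another agency under a confidentiality agreement; but the memorandum was produced internally, so (e) is unavailable.
Every exception is unavailable, so the rule governs.

Yes — the Valdor Transit Authority must disclose the memorandum.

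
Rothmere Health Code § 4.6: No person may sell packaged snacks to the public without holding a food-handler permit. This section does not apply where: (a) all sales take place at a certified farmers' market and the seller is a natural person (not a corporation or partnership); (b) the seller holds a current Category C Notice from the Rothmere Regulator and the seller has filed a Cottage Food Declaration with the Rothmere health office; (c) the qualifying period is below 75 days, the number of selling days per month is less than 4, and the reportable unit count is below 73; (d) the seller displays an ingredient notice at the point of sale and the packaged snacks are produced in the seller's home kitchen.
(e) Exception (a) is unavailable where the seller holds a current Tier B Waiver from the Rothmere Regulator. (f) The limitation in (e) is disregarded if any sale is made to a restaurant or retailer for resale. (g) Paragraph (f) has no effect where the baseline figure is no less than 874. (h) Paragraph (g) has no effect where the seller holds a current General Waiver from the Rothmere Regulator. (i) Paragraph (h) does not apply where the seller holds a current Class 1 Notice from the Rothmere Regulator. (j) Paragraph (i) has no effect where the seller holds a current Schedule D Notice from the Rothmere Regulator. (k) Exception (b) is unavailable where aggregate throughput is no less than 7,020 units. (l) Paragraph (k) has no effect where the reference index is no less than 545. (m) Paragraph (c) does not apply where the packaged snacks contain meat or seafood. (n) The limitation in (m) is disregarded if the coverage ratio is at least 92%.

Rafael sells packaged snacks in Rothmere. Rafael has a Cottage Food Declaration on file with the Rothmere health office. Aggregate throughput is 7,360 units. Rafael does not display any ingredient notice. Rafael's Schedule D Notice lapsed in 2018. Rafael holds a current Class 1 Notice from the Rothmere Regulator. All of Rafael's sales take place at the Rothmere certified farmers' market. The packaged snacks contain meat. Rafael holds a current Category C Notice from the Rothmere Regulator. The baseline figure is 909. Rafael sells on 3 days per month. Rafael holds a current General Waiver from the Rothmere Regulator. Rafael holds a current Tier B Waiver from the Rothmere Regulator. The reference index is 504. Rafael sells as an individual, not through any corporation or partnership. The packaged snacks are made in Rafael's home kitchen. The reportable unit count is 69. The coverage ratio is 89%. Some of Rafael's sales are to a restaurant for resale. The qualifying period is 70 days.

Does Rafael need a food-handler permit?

Exception (a) is satisfied on its face — all sales are at a certified farmers' market; the seller is a natural person. However, paragraphs (e)–(j) must be considered: (e) applies — a current Tier B Waiver is held. (f) would limit (e) — some sales are to a restaurant for resale — but (g) sets (f) aside: (g) is triggered — the baseline figure is 909, meeting the 874 threshold. (h) would limit (g) — a current General Waiver is held — but (i) sets (h) aside: (i) operates against (h): a current Class 1 Notice is held. (j), which would lift (i), is inapplicable — the Schedule D Notice is not current. (a) is therefore removed.
Exception (b) is satisfied on its face — a current Category C Notice is held; a Cottage Food Declaration is on file. But: (k) operates against (b): aggregate throughput is 7,360 units, meeting the 7,020 units threshold. (l) is inapplicable (the reference index is 504, short of 545), so (k) stands. Exception (b) does not apply.
Exception (c): the qualifying period is 70 days, below the 75 days limit; the number of selling days per month is 3, less than the 4 limit; the reportable unit count is 69, below the 73 limit — every condition holds. However, paragraphs (m)–(n) must be considered: (m) is engaged — the packaged snacks contain meat. (n) is not engaged (the coverage ratio is 89%, short of 92%), so (m) stands. Exception (c) does not apply.
Exception (d) does not apply: no ingredient notice is displayed.
No exception is made out. Rafael falls within the general rule.

Yes — Rafael must hold a food-handler permit.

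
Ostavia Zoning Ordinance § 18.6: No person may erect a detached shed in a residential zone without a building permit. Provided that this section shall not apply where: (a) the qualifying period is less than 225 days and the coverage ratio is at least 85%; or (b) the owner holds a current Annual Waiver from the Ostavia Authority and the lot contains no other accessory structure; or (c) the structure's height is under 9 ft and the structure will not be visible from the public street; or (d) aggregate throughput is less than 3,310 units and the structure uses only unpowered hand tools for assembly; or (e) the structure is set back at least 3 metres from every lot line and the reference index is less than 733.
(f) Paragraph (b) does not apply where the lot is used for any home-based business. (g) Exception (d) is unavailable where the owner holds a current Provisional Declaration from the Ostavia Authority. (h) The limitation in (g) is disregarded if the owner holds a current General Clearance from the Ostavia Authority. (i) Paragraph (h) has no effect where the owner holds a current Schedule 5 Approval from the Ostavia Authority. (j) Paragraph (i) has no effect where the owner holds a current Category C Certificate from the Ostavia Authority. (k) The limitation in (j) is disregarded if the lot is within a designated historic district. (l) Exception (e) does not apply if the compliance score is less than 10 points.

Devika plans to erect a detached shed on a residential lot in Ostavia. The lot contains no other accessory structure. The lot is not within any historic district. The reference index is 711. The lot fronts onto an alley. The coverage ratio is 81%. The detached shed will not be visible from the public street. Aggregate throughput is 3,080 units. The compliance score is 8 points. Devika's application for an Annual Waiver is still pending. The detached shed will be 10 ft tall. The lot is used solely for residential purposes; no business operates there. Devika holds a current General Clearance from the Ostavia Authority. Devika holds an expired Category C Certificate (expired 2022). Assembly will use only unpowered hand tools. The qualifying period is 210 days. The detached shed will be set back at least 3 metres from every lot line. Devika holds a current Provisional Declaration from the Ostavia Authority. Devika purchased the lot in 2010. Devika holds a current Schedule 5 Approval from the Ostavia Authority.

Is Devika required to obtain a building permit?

Yes — Devika must obtain a building permit.

Exception (a) fails — the coverage ratio is 81%, short of 85%.
Exception (b) does not apply: no current Annual Waiver is held.
Exception (c) does not apply: the structure's height is 10 ft, not under 9 ft.
Exception (d)'s conditions are all satisfied: aggregate throughput is 3,080 units, less than the 3,310 units limit; assembly uses only hand tools. However, paragraphs (g)–(k) must be considered: (g) operates — a current Provisional Declaration is held. (h) applies (a current General Clearance is held), but yields to (i): (i) is triggered — a current Schedule 5 Approval is held. (j), which would lift (i), is not engaged — the Category C Certificate is not current. Exception (d) does not apply.
All of (e)'s requirements are met (the setback is at least 3 m on every side; the reference index is 711, less than the 733 limit). Turning to paragraph (l): (l) operates against (e): the compliance score is 8 points, less than the 10 points limit. So (e) is unavailable.
None of the exceptions is available; § 18.6 applies in full.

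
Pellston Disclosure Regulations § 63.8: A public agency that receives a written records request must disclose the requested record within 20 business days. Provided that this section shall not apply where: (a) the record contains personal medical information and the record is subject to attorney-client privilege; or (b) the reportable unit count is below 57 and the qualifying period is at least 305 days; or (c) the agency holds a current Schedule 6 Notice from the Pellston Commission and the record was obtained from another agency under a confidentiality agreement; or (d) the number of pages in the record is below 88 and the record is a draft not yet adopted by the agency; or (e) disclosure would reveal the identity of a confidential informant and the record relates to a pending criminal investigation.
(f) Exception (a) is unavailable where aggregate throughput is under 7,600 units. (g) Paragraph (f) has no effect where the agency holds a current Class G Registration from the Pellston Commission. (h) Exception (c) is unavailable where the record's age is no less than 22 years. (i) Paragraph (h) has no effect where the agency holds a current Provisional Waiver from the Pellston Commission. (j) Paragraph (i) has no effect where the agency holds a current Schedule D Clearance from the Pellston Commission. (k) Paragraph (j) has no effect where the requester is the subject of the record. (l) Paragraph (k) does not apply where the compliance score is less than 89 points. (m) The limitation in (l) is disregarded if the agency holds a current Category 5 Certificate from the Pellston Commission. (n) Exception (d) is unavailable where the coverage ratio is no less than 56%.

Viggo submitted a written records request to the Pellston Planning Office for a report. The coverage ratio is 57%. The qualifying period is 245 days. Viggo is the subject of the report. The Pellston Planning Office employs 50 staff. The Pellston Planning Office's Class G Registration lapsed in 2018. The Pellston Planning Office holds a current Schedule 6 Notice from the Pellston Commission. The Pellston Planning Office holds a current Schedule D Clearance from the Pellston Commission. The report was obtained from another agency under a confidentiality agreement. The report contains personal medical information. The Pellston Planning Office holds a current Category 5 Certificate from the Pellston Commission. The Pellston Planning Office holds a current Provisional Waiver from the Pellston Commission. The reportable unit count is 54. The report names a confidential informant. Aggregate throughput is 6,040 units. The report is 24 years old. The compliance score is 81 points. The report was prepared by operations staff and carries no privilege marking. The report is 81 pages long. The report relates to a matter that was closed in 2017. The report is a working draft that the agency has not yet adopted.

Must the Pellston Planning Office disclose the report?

No — exception (c) applies; the Pellston Planning Office is not required to disclose the report.

Exception (a) does not apply: the report carries no privilege marking.
Exception (b) requires that the qualifying period is at least 305 days; but the qualifying period is 245 days, short of 305 days, so (b) is unavailable.
Exception (c)'s conditions are all satisfied: a current Schedule 6 Notice is held; the report was obtained under a confidentiality agreement. Considering the limiting provisions: (h) would limit (c) — the record's age is 24 years, meeting the 22 years threshold — but (i) sets (h) aside: (i) operates against (h): a current Provisional Waiver is held. (j) would limit (i) — a current Schedule D Clearance is held — but (k) sets (j) aside: (k) is triggered — Viggo is the subject of the report. (l) operates (the compliance score is 81 points, less than the 89 points limit), but is itself disapplied by (m): (m) applies — a current Category 5 Certificate is held. So (c) applies.
Exception (d)'s conditions are all satisfied: the number of pages in the record is 81, below the 88 limit; the report is an unadopted draft. However, paragraph (n) must be considered: (n) applies — the coverage ratio is 57%, meeting the 56% threshold. So (d) is unavailable.
Exception (e) fails — the report relates to a closed matter.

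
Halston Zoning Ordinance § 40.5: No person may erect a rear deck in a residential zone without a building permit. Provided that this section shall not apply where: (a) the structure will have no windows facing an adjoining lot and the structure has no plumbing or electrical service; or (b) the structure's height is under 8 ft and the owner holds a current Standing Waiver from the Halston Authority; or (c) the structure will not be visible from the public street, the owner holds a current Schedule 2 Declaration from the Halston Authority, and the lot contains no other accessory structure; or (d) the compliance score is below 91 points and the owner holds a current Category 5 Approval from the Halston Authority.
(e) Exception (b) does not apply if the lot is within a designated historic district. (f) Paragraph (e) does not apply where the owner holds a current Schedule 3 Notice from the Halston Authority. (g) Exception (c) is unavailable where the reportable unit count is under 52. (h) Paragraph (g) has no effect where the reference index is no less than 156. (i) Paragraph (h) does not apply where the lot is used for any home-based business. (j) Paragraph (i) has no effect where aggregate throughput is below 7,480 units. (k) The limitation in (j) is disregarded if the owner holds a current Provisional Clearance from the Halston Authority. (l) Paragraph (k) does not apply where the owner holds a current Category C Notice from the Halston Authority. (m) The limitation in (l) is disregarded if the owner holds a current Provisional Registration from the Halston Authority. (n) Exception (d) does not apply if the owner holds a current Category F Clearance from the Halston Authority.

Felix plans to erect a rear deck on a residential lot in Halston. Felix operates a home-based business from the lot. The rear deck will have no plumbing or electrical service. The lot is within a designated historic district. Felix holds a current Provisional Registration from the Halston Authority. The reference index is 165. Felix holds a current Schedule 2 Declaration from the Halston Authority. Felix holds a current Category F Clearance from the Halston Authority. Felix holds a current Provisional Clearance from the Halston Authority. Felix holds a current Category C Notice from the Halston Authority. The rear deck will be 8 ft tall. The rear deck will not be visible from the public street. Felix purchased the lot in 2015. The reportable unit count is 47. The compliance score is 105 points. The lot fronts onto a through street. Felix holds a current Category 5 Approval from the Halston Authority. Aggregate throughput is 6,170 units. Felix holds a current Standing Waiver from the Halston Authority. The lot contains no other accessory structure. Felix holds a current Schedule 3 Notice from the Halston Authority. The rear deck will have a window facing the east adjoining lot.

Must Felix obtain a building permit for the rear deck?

Exception (a) requires that the structure will have no windows facing an adjoining lot; but a window faces an adjoining lot, so (a) is unavailable.
Exception (b) requires that the structure's height is under 8 ft; but the structure's height is 8 ft, not under 8 ft, so (b) is unavailable.
Exception (c): the structure will not be visible from the street; a current Schedule 2 Declaration is held; the lot has no other accessory structure — every condition holds. However, paragraphs (g)–(m) must be considered: (g) applies — the reportable unit count is 47, under the 52 limit. (h) would limit (g) — the reference index is 165, meeting the 156 threshold — but (i) sets (h) aside: (i) operates against (h): a home-based business operates on the lot. (j) would limit (i) — aggregate throughput is 6,170 units, below the 7,480 units limit — but (k) sets (j) aside: (k) operates against (j): a current Provisional Clearance is held. (l) would limit (k) — a current Category C Notice is held — but (m) sets (l) aside: (m) is engaged — a current Provisional Registration is held. Exception (c) does not apply.
Exception (d) fails — the compliance score is 105 points, not below 91 points.
No exception displaces § 40.5.

Yes — Felix must obtain a building permit.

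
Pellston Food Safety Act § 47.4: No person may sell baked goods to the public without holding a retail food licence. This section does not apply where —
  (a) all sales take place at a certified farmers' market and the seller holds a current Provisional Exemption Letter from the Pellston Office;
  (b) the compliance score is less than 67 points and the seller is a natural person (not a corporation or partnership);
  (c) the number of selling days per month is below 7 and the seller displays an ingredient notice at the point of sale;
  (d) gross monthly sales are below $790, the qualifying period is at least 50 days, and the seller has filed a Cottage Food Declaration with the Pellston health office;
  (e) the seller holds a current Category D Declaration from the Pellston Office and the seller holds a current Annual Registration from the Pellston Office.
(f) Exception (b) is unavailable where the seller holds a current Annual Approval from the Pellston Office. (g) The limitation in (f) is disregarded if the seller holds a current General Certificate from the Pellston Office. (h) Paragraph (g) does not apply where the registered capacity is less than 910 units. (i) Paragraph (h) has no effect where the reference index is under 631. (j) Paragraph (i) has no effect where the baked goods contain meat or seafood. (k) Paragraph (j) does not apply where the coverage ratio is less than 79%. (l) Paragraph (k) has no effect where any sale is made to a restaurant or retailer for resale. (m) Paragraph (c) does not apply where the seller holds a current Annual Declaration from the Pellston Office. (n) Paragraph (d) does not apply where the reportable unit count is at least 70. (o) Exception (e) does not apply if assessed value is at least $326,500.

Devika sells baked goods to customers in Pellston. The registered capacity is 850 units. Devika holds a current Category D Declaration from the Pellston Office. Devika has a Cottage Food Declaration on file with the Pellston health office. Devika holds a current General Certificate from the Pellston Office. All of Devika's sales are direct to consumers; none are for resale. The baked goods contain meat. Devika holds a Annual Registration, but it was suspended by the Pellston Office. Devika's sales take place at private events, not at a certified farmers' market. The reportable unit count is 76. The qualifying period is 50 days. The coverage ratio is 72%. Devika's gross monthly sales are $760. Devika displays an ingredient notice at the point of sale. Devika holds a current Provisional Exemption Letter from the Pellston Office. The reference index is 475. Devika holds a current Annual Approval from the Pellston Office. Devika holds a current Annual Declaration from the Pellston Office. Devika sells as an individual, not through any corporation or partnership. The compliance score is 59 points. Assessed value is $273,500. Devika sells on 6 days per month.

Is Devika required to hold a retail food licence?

Exception (a) fails — sales are at private events, not a certified farmers' market.
Exception (b)'s conditions are all satisfied: the compliance score is 59 points, less than the 67 points limit; the seller is a natural person. Applying paragraphs (f)–(l): (f) would limit (b) — a current Annual Approval is held — but (g) sets (f) aside: (g) operates against (f): a current General Certificate is held. (h) would limit (g) — the registered capacity is 850 units, less than the 910 units limit — but (i) sets (h) aside: (i) operates against (h): the reference index is 475, under the 631 limit. (j) is engaged (the baked goods contain meat), but yields to (k): (k) operates against (j): the coverage ratio is 72%, less than the 79% limit. (l) does not operate here (no sales are for resale), so (k) stands. Exception (b) stands.
Exception (c)'s conditions are all satisfied: the number of selling days per month is 6, below the 7 limit; an ingredient notice is displayed. However, paragraph (m) must be considered: (m) is triggered — a current Annual Declaration is held. Exception (c) does not apply.
Exception (d): gross monthly sales are $760, below the $790 limit; the qualifying period is 50 days, meeting the 50 days threshold; a Cottage Food Declaration is on file — every condition holds. However, paragraph (n) must be considered: (n) operates against (d): the reportable unit count is 76, meeting the 70 threshold. Exception (d) does not apply.
Exception (e) fails — no current Annual Registration is held.

No — exception (b) applies; Devika is not required to hold a retail food licence.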